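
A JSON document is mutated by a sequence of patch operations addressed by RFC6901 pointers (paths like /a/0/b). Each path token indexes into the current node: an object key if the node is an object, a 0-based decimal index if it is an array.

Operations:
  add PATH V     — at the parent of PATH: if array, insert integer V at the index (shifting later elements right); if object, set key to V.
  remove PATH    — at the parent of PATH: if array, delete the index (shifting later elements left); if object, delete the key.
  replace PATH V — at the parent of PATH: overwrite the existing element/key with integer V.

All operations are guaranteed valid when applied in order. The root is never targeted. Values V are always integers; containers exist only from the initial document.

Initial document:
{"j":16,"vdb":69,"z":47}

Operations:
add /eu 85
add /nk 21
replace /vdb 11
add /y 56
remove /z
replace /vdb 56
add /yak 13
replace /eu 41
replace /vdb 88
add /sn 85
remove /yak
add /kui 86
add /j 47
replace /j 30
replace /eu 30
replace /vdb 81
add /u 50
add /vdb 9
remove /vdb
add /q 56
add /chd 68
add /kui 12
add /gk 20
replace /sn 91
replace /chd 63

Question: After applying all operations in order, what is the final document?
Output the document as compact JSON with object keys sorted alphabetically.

Answer: {"chd":63,"eu":30,"gk":20,"j":30,"kui":12,"nk":21,"q":56,"sn":91,"u":50,"y":56}

Derivation:
After op 1 (add /eu 85): {"eu":85,"j":16,"vdb":69,"z":47}
After op 2 (add /nk 21): {"eu":85,"j":16,"nk":21,"vdb":69,"z":47}
After op 3 (replace /vdb 11): {"eu":85,"j":16,"nk":21,"vdb":11,"z":47}
After op 4 (add /y 56): {"eu":85,"j":16,"nk":21,"vdb":11,"y":56,"z":47}
After op 5 (remove /z): {"eu":85,"j":16,"nk":21,"vdb":11,"y":56}
After op 6 (replace /vdb 56): {"eu":85,"j":16,"nk":21,"vdb":56,"y":56}
After op 7 (add /yak 13): {"eu":85,"j":16,"nk":21,"vdb":56,"y":56,"yak":13}
After op 8 (replace /eu 41): {"eu":41,"j":16,"nk":21,"vdb":56,"y":56,"yak":13}
After op 9 (replace /vdb 88): {"eu":41,"j":16,"nk":21,"vdb":88,"y":56,"yak":13}
After op 10 (add /sn 85): {"eu":41,"j":16,"nk":21,"sn":85,"vdb":88,"y":56,"yak":13}
After op 11 (remove /yak): {"eu":41,"j":16,"nk":21,"sn":85,"vdb":88,"y":56}
After op 12 (add /kui 86): {"eu":41,"j":16,"kui":86,"nk":21,"sn":85,"vdb":88,"y":56}
After op 13 (add /j 47): {"eu":41,"j":47,"kui":86,"nk":21,"sn":85,"vdb":88,"y":56}
After op 14 (replace /j 30): {"eu":41,"j":30,"kui":86,"nk":21,"sn":85,"vdb":88,"y":56}
After op 15 (replace /eu 30): {"eu":30,"j":30,"kui":86,"nk":21,"sn":85,"vdb":88,"y":56}
After op 16 (replace /vdb 81): {"eu":30,"j":30,"kui":86,"nk":21,"sn":85,"vdb":81,"y":56}
After op 17 (add /u 50): {"eu":30,"j":30,"kui":86,"nk":21,"sn":85,"u":50,"vdb":81,"y":56}
After op 18 (add /vdb 9): {"eu":30,"j":30,"kui":86,"nk":21,"sn":85,"u":50,"vdb":9,"y":56}
After op 19 (remove /vdb): {"eu":30,"j":30,"kui":86,"nk":21,"sn":85,"u":50,"y":56}
After op 20 (add /q 56): {"eu":30,"j":30,"kui":86,"nk":21,"q":56,"sn":85,"u":50,"y":56}
After op 21 (add /chd 68): {"chd":68,"eu":30,"j":30,"kui":86,"nk":21,"q":56,"sn":85,"u":50,"y":56}
After op 22 (add /kui 12): {"chd":68,"eu":30,"j":30,"kui":12,"nk":21,"q":56,"sn":85,"u":50,"y":56}
After op 23 (add /gk 20): {"chd":68,"eu":30,"gk":20,"j":30,"kui":12,"nk":21,"q":56,"sn":85,"u":50,"y":56}
After op 24 (replace /sn 91): {"chd":68,"eu":30,"gk":20,"j":30,"kui":12,"nk":21,"q":56,"sn":91,"u":50,"y":56}
After op 25 (replace /chd 63): {"chd":63,"eu":30,"gk":20,"j":30,"kui":12,"nk":21,"q":56,"sn":91,"u":50,"y":56}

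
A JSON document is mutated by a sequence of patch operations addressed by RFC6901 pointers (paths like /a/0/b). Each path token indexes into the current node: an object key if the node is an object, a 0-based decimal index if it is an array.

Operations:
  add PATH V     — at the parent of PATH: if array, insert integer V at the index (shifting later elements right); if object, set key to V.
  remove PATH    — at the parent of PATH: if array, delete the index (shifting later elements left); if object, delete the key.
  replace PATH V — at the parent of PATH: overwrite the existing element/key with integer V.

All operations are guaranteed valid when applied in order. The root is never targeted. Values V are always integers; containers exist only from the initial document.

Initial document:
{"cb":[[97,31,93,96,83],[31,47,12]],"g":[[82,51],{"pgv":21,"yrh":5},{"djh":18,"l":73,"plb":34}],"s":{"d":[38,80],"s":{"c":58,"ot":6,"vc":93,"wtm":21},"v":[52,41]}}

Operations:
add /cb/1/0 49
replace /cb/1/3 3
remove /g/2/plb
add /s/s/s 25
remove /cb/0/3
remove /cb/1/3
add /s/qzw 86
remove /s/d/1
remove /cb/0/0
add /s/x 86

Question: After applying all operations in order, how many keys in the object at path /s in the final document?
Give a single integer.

After op 1 (add /cb/1/0 49): {"cb":[[97,31,93,96,83],[49,31,47,12]],"g":[[82,51],{"pgv":21,"yrh":5},{"djh":18,"l":73,"plb":34}],"s":{"d":[38,80],"s":{"c":58,"ot":6,"vc":93,"wtm":21},"v":[52,41]}}
After op 2 (replace /cb/1/3 3): {"cb":[[97,31,93,96,83],[49,31,47,3]],"g":[[82,51],{"pgv":21,"yrh":5},{"djh":18,"l":73,"plb":34}],"s":{"d":[38,80],"s":{"c":58,"ot":6,"vc":93,"wtm":21},"v":[52,41]}}
After op 3 (remove /g/2/plb): {"cb":[[97,31,93,96,83],[49,31,47,3]],"g":[[82,51],{"pgv":21,"yrh":5},{"djh":18,"l":73}],"s":{"d":[38,80],"s":{"c":58,"ot":6,"vc":93,"wtm":21},"v":[52,41]}}
After op 4 (add /s/s/s 25): {"cb":[[97,31,93,96,83],[49,31,47,3]],"g":[[82,51],{"pgv":21,"yrh":5},{"djh":18,"l":73}],"s":{"d":[38,80],"s":{"c":58,"ot":6,"s":25,"vc":93,"wtm":21},"v":[52,41]}}
After op 5 (remove /cb/0/3): {"cb":[[97,31,93,83],[49,31,47,3]],"g":[[82,51],{"pgv":21,"yrh":5},{"djh":18,"l":73}],"s":{"d":[38,80],"s":{"c":58,"ot":6,"s":25,"vc":93,"wtm":21},"v":[52,41]}}
After op 6 (remove /cb/1/3): {"cb":[[97,31,93,83],[49,31,47]],"g":[[82,51],{"pgv":21,"yrh":5},{"djh":18,"l":73}],"s":{"d":[38,80],"s":{"c":58,"ot":6,"s":25,"vc":93,"wtm":21},"v":[52,41]}}
After op 7 (add /s/qzw 86): {"cb":[[97,31,93,83],[49,31,47]],"g":[[82,51],{"pgv":21,"yrh":5},{"djh":18,"l":73}],"s":{"d":[38,80],"qzw":86,"s":{"c":58,"ot":6,"s":25,"vc":93,"wtm":21},"v":[52,41]}}
After op 8 (remove /s/d/1): {"cb":[[97,31,93,83],[49,31,47]],"g":[[82,51],{"pgv":21,"yrh":5},{"djh":18,"l":73}],"s":{"d":[38],"qzw":86,"s":{"c":58,"ot":6,"s":25,"vc":93,"wtm":21},"v":[52,41]}}
After op 9 (remove /cb/0/0): {"cb":[[31,93,83],[49,31,47]],"g":[[82,51],{"pgv":21,"yrh":5},{"djh":18,"l":73}],"s":{"d":[38],"qzw":86,"s":{"c":58,"ot":6,"s":25,"vc":93,"wtm":21},"v":[52,41]}}
After op 10 (add /s/x 86): {"cb":[[31,93,83],[49,31,47]],"g":[[82,51],{"pgv":21,"yrh":5},{"djh":18,"l":73}],"s":{"d":[38],"qzw":86,"s":{"c":58,"ot":6,"s":25,"vc":93,"wtm":21},"v":[52,41],"x":86}}
Size at path /s: 5

Answer: 5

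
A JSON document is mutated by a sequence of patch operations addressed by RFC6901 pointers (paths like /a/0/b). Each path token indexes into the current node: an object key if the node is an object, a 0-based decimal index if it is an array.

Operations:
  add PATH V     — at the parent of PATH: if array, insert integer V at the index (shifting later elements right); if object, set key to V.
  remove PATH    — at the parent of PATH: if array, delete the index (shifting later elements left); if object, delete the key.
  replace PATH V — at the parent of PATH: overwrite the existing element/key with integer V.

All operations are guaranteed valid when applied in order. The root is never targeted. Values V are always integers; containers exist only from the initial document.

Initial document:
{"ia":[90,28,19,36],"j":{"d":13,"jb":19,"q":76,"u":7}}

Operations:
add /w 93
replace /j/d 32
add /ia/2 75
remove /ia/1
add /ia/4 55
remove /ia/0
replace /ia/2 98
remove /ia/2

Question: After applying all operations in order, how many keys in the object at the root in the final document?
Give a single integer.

After op 1 (add /w 93): {"ia":[90,28,19,36],"j":{"d":13,"jb":19,"q":76,"u":7},"w":93}
After op 2 (replace /j/d 32): {"ia":[90,28,19,36],"j":{"d":32,"jb":19,"q":76,"u":7},"w":93}
After op 3 (add /ia/2 75): {"ia":[90,28,75,19,36],"j":{"d":32,"jb":19,"q":76,"u":7},"w":93}
After op 4 (remove /ia/1): {"ia":[90,75,19,36],"j":{"d":32,"jb":19,"q":76,"u":7},"w":93}
After op 5 (add /ia/4 55): {"ia":[90,75,19,36,55],"j":{"d":32,"jb":19,"q":76,"u":7},"w":93}
After op 6 (remove /ia/0): {"ia":[75,19,36,55],"j":{"d":32,"jb":19,"q":76,"u":7},"w":93}
After op 7 (replace /ia/2 98): {"ia":[75,19,98,55],"j":{"d":32,"jb":19,"q":76,"u":7},"w":93}
After op 8 (remove /ia/2): {"ia":[75,19,55],"j":{"d":32,"jb":19,"q":76,"u":7},"w":93}
Size at the root: 3

Answer: 3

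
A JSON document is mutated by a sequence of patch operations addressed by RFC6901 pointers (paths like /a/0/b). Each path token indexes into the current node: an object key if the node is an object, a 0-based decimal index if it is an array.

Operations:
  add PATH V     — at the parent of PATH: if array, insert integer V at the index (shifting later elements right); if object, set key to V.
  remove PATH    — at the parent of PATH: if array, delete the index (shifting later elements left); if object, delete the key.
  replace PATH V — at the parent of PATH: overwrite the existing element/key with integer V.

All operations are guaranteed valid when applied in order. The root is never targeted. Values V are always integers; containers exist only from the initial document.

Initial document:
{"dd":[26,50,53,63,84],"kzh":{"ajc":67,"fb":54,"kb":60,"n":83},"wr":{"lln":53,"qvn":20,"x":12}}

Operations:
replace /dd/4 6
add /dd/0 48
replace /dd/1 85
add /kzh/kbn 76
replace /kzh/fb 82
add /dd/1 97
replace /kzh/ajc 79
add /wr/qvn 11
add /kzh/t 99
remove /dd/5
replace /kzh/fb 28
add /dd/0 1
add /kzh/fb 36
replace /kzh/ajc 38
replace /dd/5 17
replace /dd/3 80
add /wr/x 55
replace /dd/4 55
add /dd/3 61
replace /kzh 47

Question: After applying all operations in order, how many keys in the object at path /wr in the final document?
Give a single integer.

Answer: 3

Derivation:
After op 1 (replace /dd/4 6): {"dd":[26,50,53,63,6],"kzh":{"ajc":67,"fb":54,"kb":60,"n":83},"wr":{"lln":53,"qvn":20,"x":12}}
After op 2 (add /dd/0 48): {"dd":[48,26,50,53,63,6],"kzh":{"ajc":67,"fb":54,"kb":60,"n":83},"wr":{"lln":53,"qvn":20,"x":12}}
After op 3 (replace /dd/1 85): {"dd":[48,85,50,53,63,6],"kzh":{"ajc":67,"fb":54,"kb":60,"n":83},"wr":{"lln":53,"qvn":20,"x":12}}
After op 4 (add /kzh/kbn 76): {"dd":[48,85,50,53,63,6],"kzh":{"ajc":67,"fb":54,"kb":60,"kbn":76,"n":83},"wr":{"lln":53,"qvn":20,"x":12}}
After op 5 (replace /kzh/fb 82): {"dd":[48,85,50,53,63,6],"kzh":{"ajc":67,"fb":82,"kb":60,"kbn":76,"n":83},"wr":{"lln":53,"qvn":20,"x":12}}
After op 6 (add /dd/1 97): {"dd":[48,97,85,50,53,63,6],"kzh":{"ajc":67,"fb":82,"kb":60,"kbn":76,"n":83},"wr":{"lln":53,"qvn":20,"x":12}}
After op 7 (replace /kzh/ajc 79): {"dd":[48,97,85,50,53,63,6],"kzh":{"ajc":79,"fb":82,"kb":60,"kbn":76,"n":83},"wr":{"lln":53,"qvn":20,"x":12}}
After op 8 (add /wr/qvn 11): {"dd":[48,97,85,50,53,63,6],"kzh":{"ajc":79,"fb":82,"kb":60,"kbn":76,"n":83},"wr":{"lln":53,"qvn":11,"x":12}}
After op 9 (add /kzh/t 99): {"dd":[48,97,85,50,53,63,6],"kzh":{"ajc":79,"fb":82,"kb":60,"kbn":76,"n":83,"t":99},"wr":{"lln":53,"qvn":11,"x":12}}
After op 10 (remove /dd/5): {"dd":[48,97,85,50,53,6],"kzh":{"ajc":79,"fb":82,"kb":60,"kbn":76,"n":83,"t":99},"wr":{"lln":53,"qvn":11,"x":12}}
After op 11 (replace /kzh/fb 28): {"dd":[48,97,85,50,53,6],"kzh":{"ajc":79,"fb":28,"kb":60,"kbn":76,"n":83,"t":99},"wr":{"lln":53,"qvn":11,"x":12}}
After op 12 (add /dd/0 1): {"dd":[1,48,97,85,50,53,6],"kzh":{"ajc":79,"fb":28,"kb":60,"kbn":76,"n":83,"t":99},"wr":{"lln":53,"qvn":11,"x":12}}
After op 13 (add /kzh/fb 36): {"dd":[1,48,97,85,50,53,6],"kzh":{"ajc":79,"fb":36,"kb":60,"kbn":76,"n":83,"t":99},"wr":{"lln":53,"qvn":11,"x":12}}
After op 14 (replace /kzh/ajc 38): {"dd":[1,48,97,85,50,53,6],"kzh":{"ajc":38,"fb":36,"kb":60,"kbn":76,"n":83,"t":99},"wr":{"lln":53,"qvn":11,"x":12}}
After op 15 (replace /dd/5 17): {"dd":[1,48,97,85,50,17,6],"kzh":{"ajc":38,"fb":36,"kb":60,"kbn":76,"n":83,"t":99},"wr":{"lln":53,"qvn":11,"x":12}}
After op 16 (replace /dd/3 80): {"dd":[1,48,97,80,50,17,6],"kzh":{"ajc":38,"fb":36,"kb":60,"kbn":76,"n":83,"t":99},"wr":{"lln":53,"qvn":11,"x":12}}
After op 17 (add /wr/x 55): {"dd":[1,48,97,80,50,17,6],"kzh":{"ajc":38,"fb":36,"kb":60,"kbn":76,"n":83,"t":99},"wr":{"lln":53,"qvn":11,"x":55}}
After op 18 (replace /dd/4 55): {"dd":[1,48,97,80,55,17,6],"kzh":{"ajc":38,"fb":36,"kb":60,"kbn":76,"n":83,"t":99},"wr":{"lln":53,"qvn":11,"x":55}}
After op 19 (add /dd/3 61): {"dd":[1,48,97,61,80,55,17,6],"kzh":{"ajc":38,"fb":36,"kb":60,"kbn":76,"n":83,"t":99},"wr":{"lln":53,"qvn":11,"x":55}}
After op 20 (replace /kzh 47): {"dd":[1,48,97,61,80,55,17,6],"kzh":47,"wr":{"lln":53,"qvn":11,"x":55}}
Size at path /wr: 3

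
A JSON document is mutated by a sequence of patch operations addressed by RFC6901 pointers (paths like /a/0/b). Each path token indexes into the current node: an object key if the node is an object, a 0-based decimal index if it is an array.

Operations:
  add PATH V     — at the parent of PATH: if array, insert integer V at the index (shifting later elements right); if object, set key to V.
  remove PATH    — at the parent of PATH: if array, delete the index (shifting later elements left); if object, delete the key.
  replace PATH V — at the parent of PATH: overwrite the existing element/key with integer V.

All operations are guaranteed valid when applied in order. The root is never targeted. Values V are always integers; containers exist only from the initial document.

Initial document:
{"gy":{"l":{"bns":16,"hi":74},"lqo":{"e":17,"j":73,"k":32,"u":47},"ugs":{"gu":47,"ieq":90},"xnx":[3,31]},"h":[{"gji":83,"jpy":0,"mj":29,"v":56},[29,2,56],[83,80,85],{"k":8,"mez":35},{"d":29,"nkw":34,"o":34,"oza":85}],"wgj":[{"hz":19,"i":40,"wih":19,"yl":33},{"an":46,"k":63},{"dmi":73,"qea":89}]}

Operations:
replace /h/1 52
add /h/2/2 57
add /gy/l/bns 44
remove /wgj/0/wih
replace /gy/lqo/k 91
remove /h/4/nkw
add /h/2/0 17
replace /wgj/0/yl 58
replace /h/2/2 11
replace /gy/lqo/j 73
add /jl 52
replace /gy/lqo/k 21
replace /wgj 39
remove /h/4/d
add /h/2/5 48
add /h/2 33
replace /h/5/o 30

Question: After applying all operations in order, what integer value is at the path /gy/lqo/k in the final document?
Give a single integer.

Answer: 21

Derivation:
After op 1 (replace /h/1 52): {"gy":{"l":{"bns":16,"hi":74},"lqo":{"e":17,"j":73,"k":32,"u":47},"ugs":{"gu":47,"ieq":90},"xnx":[3,31]},"h":[{"gji":83,"jpy":0,"mj":29,"v":56},52,[83,80,85],{"k":8,"mez":35},{"d":29,"nkw":34,"o":34,"oza":85}],"wgj":[{"hz":19,"i":40,"wih":19,"yl":33},{"an":46,"k":63},{"dmi":73,"qea":89}]}
After op 2 (add /h/2/2 57): {"gy":{"l":{"bns":16,"hi":74},"lqo":{"e":17,"j":73,"k":32,"u":47},"ugs":{"gu":47,"ieq":90},"xnx":[3,31]},"h":[{"gji":83,"jpy":0,"mj":29,"v":56},52,[83,80,57,85],{"k":8,"mez":35},{"d":29,"nkw":34,"o":34,"oza":85}],"wgj":[{"hz":19,"i":40,"wih":19,"yl":33},{"an":46,"k":63},{"dmi":73,"qea":89}]}
After op 3 (add /gy/l/bns 44): {"gy":{"l":{"bns":44,"hi":74},"lqo":{"e":17,"j":73,"k":32,"u":47},"ugs":{"gu":47,"ieq":90},"xnx":[3,31]},"h":[{"gji":83,"jpy":0,"mj":29,"v":56},52,[83,80,57,85],{"k":8,"mez":35},{"d":29,"nkw":34,"o":34,"oza":85}],"wgj":[{"hz":19,"i":40,"wih":19,"yl":33},{"an":46,"k":63},{"dmi":73,"qea":89}]}
After op 4 (remove /wgj/0/wih): {"gy":{"l":{"bns":44,"hi":74},"lqo":{"e":17,"j":73,"k":32,"u":47},"ugs":{"gu":47,"ieq":90},"xnx":[3,31]},"h":[{"gji":83,"jpy":0,"mj":29,"v":56},52,[83,80,57,85],{"k":8,"mez":35},{"d":29,"nkw":34,"o":34,"oza":85}],"wgj":[{"hz":19,"i":40,"yl":33},{"an":46,"k":63},{"dmi":73,"qea":89}]}
After op 5 (replace /gy/lqo/k 91): {"gy":{"l":{"bns":44,"hi":74},"lqo":{"e":17,"j":73,"k":91,"u":47},"ugs":{"gu":47,"ieq":90},"xnx":[3,31]},"h":[{"gji":83,"jpy":0,"mj":29,"v":56},52,[83,80,57,85],{"k":8,"mez":35},{"d":29,"nkw":34,"o":34,"oza":85}],"wgj":[{"hz":19,"i":40,"yl":33},{"an":46,"k":63},{"dmi":73,"qea":89}]}
After op 6 (remove /h/4/nkw): {"gy":{"l":{"bns":44,"hi":74},"lqo":{"e":17,"j":73,"k":91,"u":47},"ugs":{"gu":47,"ieq":90},"xnx":[3,31]},"h":[{"gji":83,"jpy":0,"mj":29,"v":56},52,[83,80,57,85],{"k":8,"mez":35},{"d":29,"o":34,"oza":85}],"wgj":[{"hz":19,"i":40,"yl":33},{"an":46,"k":63},{"dmi":73,"qea":89}]}
After op 7 (add /h/2/0 17): {"gy":{"l":{"bns":44,"hi":74},"lqo":{"e":17,"j":73,"k":91,"u":47},"ugs":{"gu":47,"ieq":90},"xnx":[3,31]},"h":[{"gji":83,"jpy":0,"mj":29,"v":56},52,[17,83,80,57,85],{"k":8,"mez":35},{"d":29,"o":34,"oza":85}],"wgj":[{"hz":19,"i":40,"yl":33},{"an":46,"k":63},{"dmi":73,"qea":89}]}
After op 8 (replace /wgj/0/yl 58): {"gy":{"l":{"bns":44,"hi":74},"lqo":{"e":17,"j":73,"k":91,"u":47},"ugs":{"gu":47,"ieq":90},"xnx":[3,31]},"h":[{"gji":83,"jpy":0,"mj":29,"v":56},52,[17,83,80,57,85],{"k":8,"mez":35},{"d":29,"o":34,"oza":85}],"wgj":[{"hz":19,"i":40,"yl":58},{"an":46,"k":63},{"dmi":73,"qea":89}]}
After op 9 (replace /h/2/2 11): {"gy":{"l":{"bns":44,"hi":74},"lqo":{"e":17,"j":73,"k":91,"u":47},"ugs":{"gu":47,"ieq":90},"xnx":[3,31]},"h":[{"gji":83,"jpy":0,"mj":29,"v":56},52,[17,83,11,57,85],{"k":8,"mez":35},{"d":29,"o":34,"oza":85}],"wgj":[{"hz":19,"i":40,"yl":58},{"an":46,"k":63},{"dmi":73,"qea":89}]}
After op 10 (replace /gy/lqo/j 73): {"gy":{"l":{"bns":44,"hi":74},"lqo":{"e":17,"j":73,"k":91,"u":47},"ugs":{"gu":47,"ieq":90},"xnx":[3,31]},"h":[{"gji":83,"jpy":0,"mj":29,"v":56},52,[17,83,11,57,85],{"k":8,"mez":35},{"d":29,"o":34,"oza":85}],"wgj":[{"hz":19,"i":40,"yl":58},{"an":46,"k":63},{"dmi":73,"qea":89}]}
After op 11 (add /jl 52): {"gy":{"l":{"bns":44,"hi":74},"lqo":{"e":17,"j":73,"k":91,"u":47},"ugs":{"gu":47,"ieq":90},"xnx":[3,31]},"h":[{"gji":83,"jpy":0,"mj":29,"v":56},52,[17,83,11,57,85],{"k":8,"mez":35},{"d":29,"o":34,"oza":85}],"jl":52,"wgj":[{"hz":19,"i":40,"yl":58},{"an":46,"k":63},{"dmi":73,"qea":89}]}
After op 12 (replace /gy/lqo/k 21): {"gy":{"l":{"bns":44,"hi":74},"lqo":{"e":17,"j":73,"k":21,"u":47},"ugs":{"gu":47,"ieq":90},"xnx":[3,31]},"h":[{"gji":83,"jpy":0,"mj":29,"v":56},52,[17,83,11,57,85],{"k":8,"mez":35},{"d":29,"o":34,"oza":85}],"jl":52,"wgj":[{"hz":19,"i":40,"yl":58},{"an":46,"k":63},{"dmi":73,"qea":89}]}
After op 13 (replace /wgj 39): {"gy":{"l":{"bns":44,"hi":74},"lqo":{"e":17,"j":73,"k":21,"u":47},"ugs":{"gu":47,"ieq":90},"xnx":[3,31]},"h":[{"gji":83,"jpy":0,"mj":29,"v":56},52,[17,83,11,57,85],{"k":8,"mez":35},{"d":29,"o":34,"oza":85}],"jl":52,"wgj":39}
After op 14 (remove /h/4/d): {"gy":{"l":{"bns":44,"hi":74},"lqo":{"e":17,"j":73,"k":21,"u":47},"ugs":{"gu":47,"ieq":90},"xnx":[3,31]},"h":[{"gji":83,"jpy":0,"mj":29,"v":56},52,[17,83,11,57,85],{"k":8,"mez":35},{"o":34,"oza":85}],"jl":52,"wgj":39}
After op 15 (add /h/2/5 48): {"gy":{"l":{"bns":44,"hi":74},"lqo":{"e":17,"j":73,"k":21,"u":47},"ugs":{"gu":47,"ieq":90},"xnx":[3,31]},"h":[{"gji":83,"jpy":0,"mj":29,"v":56},52,[17,83,11,57,85,48],{"k":8,"mez":35},{"o":34,"oza":85}],"jl":52,"wgj":39}
After op 16 (add /h/2 33): {"gy":{"l":{"bns":44,"hi":74},"lqo":{"e":17,"j":73,"k":21,"u":47},"ugs":{"gu":47,"ieq":90},"xnx":[3,31]},"h":[{"gji":83,"jpy":0,"mj":29,"v":56},52,33,[17,83,11,57,85,48],{"k":8,"mez":35},{"o":34,"oza":85}],"jl":52,"wgj":39}
After op 17 (replace /h/5/o 30): {"gy":{"l":{"bns":44,"hi":74},"lqo":{"e":17,"j":73,"k":21,"u":47},"ugs":{"gu":47,"ieq":90},"xnx":[3,31]},"h":[{"gji":83,"jpy":0,"mj":29,"v":56},52,33,[17,83,11,57,85,48],{"k":8,"mez":35},{"o":30,"oza":85}],"jl":52,"wgj":39}
Value at /gy/lqo/k: 21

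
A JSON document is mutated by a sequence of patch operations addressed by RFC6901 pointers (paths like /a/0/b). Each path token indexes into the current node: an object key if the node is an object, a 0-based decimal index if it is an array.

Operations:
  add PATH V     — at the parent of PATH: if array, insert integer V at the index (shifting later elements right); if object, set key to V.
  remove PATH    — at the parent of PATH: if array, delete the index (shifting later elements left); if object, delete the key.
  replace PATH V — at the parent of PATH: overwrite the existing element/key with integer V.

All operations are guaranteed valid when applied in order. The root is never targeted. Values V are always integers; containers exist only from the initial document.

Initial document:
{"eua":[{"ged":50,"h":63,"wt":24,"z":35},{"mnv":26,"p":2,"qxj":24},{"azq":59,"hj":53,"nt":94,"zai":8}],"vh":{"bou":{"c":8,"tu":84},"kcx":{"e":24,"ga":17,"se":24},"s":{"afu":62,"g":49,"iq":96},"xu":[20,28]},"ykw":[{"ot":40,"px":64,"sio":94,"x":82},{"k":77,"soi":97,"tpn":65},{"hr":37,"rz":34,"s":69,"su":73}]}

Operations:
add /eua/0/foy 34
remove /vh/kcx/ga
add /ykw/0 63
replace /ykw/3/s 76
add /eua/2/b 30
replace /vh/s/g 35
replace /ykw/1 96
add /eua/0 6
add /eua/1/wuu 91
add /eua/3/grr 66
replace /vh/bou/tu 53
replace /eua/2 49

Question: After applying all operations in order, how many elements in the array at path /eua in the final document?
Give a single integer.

After op 1 (add /eua/0/foy 34): {"eua":[{"foy":34,"ged":50,"h":63,"wt":24,"z":35},{"mnv":26,"p":2,"qxj":24},{"azq":59,"hj":53,"nt":94,"zai":8}],"vh":{"bou":{"c":8,"tu":84},"kcx":{"e":24,"ga":17,"se":24},"s":{"afu":62,"g":49,"iq":96},"xu":[20,28]},"ykw":[{"ot":40,"px":64,"sio":94,"x":82},{"k":77,"soi":97,"tpn":65},{"hr":37,"rz":34,"s":69,"su":73}]}
After op 2 (remove /vh/kcx/ga): {"eua":[{"foy":34,"ged":50,"h":63,"wt":24,"z":35},{"mnv":26,"p":2,"qxj":24},{"azq":59,"hj":53,"nt":94,"zai":8}],"vh":{"bou":{"c":8,"tu":84},"kcx":{"e":24,"se":24},"s":{"afu":62,"g":49,"iq":96},"xu":[20,28]},"ykw":[{"ot":40,"px":64,"sio":94,"x":82},{"k":77,"soi":97,"tpn":65},{"hr":37,"rz":34,"s":69,"su":73}]}
After op 3 (add /ykw/0 63): {"eua":[{"foy":34,"ged":50,"h":63,"wt":24,"z":35},{"mnv":26,"p":2,"qxj":24},{"azq":59,"hj":53,"nt":94,"zai":8}],"vh":{"bou":{"c":8,"tu":84},"kcx":{"e":24,"se":24},"s":{"afu":62,"g":49,"iq":96},"xu":[20,28]},"ykw":[63,{"ot":40,"px":64,"sio":94,"x":82},{"k":77,"soi":97,"tpn":65},{"hr":37,"rz":34,"s":69,"su":73}]}
After op 4 (replace /ykw/3/s 76): {"eua":[{"foy":34,"ged":50,"h":63,"wt":24,"z":35},{"mnv":26,"p":2,"qxj":24},{"azq":59,"hj":53,"nt":94,"zai":8}],"vh":{"bou":{"c":8,"tu":84},"kcx":{"e":24,"se":24},"s":{"afu":62,"g":49,"iq":96},"xu":[20,28]},"ykw":[63,{"ot":40,"px":64,"sio":94,"x":82},{"k":77,"soi":97,"tpn":65},{"hr":37,"rz":34,"s":76,"su":73}]}
After op 5 (add /eua/2/b 30): {"eua":[{"foy":34,"ged":50,"h":63,"wt":24,"z":35},{"mnv":26,"p":2,"qxj":24},{"azq":59,"b":30,"hj":53,"nt":94,"zai":8}],"vh":{"bou":{"c":8,"tu":84},"kcx":{"e":24,"se":24},"s":{"afu":62,"g":49,"iq":96},"xu":[20,28]},"ykw":[63,{"ot":40,"px":64,"sio":94,"x":82},{"k":77,"soi":97,"tpn":65},{"hr":37,"rz":34,"s":76,"su":73}]}
After op 6 (replace /vh/s/g 35): {"eua":[{"foy":34,"ged":50,"h":63,"wt":24,"z":35},{"mnv":26,"p":2,"qxj":24},{"azq":59,"b":30,"hj":53,"nt":94,"zai":8}],"vh":{"bou":{"c":8,"tu":84},"kcx":{"e":24,"se":24},"s":{"afu":62,"g":35,"iq":96},"xu":[20,28]},"ykw":[63,{"ot":40,"px":64,"sio":94,"x":82},{"k":77,"soi":97,"tpn":65},{"hr":37,"rz":34,"s":76,"su":73}]}
After op 7 (replace /ykw/1 96): {"eua":[{"foy":34,"ged":50,"h":63,"wt":24,"z":35},{"mnv":26,"p":2,"qxj":24},{"azq":59,"b":30,"hj":53,"nt":94,"zai":8}],"vh":{"bou":{"c":8,"tu":84},"kcx":{"e":24,"se":24},"s":{"afu":62,"g":35,"iq":96},"xu":[20,28]},"ykw":[63,96,{"k":77,"soi":97,"tpn":65},{"hr":37,"rz":34,"s":76,"su":73}]}
After op 8 (add /eua/0 6): {"eua":[6,{"foy":34,"ged":50,"h":63,"wt":24,"z":35},{"mnv":26,"p":2,"qxj":24},{"azq":59,"b":30,"hj":53,"nt":94,"zai":8}],"vh":{"bou":{"c":8,"tu":84},"kcx":{"e":24,"se":24},"s":{"afu":62,"g":35,"iq":96},"xu":[20,28]},"ykw":[63,96,{"k":77,"soi":97,"tpn":65},{"hr":37,"rz":34,"s":76,"su":73}]}
After op 9 (add /eua/1/wuu 91): {"eua":[6,{"foy":34,"ged":50,"h":63,"wt":24,"wuu":91,"z":35},{"mnv":26,"p":2,"qxj":24},{"azq":59,"b":30,"hj":53,"nt":94,"zai":8}],"vh":{"bou":{"c":8,"tu":84},"kcx":{"e":24,"se":24},"s":{"afu":62,"g":35,"iq":96},"xu":[20,28]},"ykw":[63,96,{"k":77,"soi":97,"tpn":65},{"hr":37,"rz":34,"s":76,"su":73}]}
After op 10 (add /eua/3/grr 66): {"eua":[6,{"foy":34,"ged":50,"h":63,"wt":24,"wuu":91,"z":35},{"mnv":26,"p":2,"qxj":24},{"azq":59,"b":30,"grr":66,"hj":53,"nt":94,"zai":8}],"vh":{"bou":{"c":8,"tu":84},"kcx":{"e":24,"se":24},"s":{"afu":62,"g":35,"iq":96},"xu":[20,28]},"ykw":[63,96,{"k":77,"soi":97,"tpn":65},{"hr":37,"rz":34,"s":76,"su":73}]}
After op 11 (replace /vh/bou/tu 53): {"eua":[6,{"foy":34,"ged":50,"h":63,"wt":24,"wuu":91,"z":35},{"mnv":26,"p":2,"qxj":24},{"azq":59,"b":30,"grr":66,"hj":53,"nt":94,"zai":8}],"vh":{"bou":{"c":8,"tu":53},"kcx":{"e":24,"se":24},"s":{"afu":62,"g":35,"iq":96},"xu":[20,28]},"ykw":[63,96,{"k":77,"soi":97,"tpn":65},{"hr":37,"rz":34,"s":76,"su":73}]}
After op 12 (replace /eua/2 49): {"eua":[6,{"foy":34,"ged":50,"h":63,"wt":24,"wuu":91,"z":35},49,{"azq":59,"b":30,"grr":66,"hj":53,"nt":94,"zai":8}],"vh":{"bou":{"c":8,"tu":53},"kcx":{"e":24,"se":24},"s":{"afu":62,"g":35,"iq":96},"xu":[20,28]},"ykw":[63,96,{"k":77,"soi":97,"tpn":65},{"hr":37,"rz":34,"s":76,"su":73}]}
Size at path /eua: 4

Answer: 4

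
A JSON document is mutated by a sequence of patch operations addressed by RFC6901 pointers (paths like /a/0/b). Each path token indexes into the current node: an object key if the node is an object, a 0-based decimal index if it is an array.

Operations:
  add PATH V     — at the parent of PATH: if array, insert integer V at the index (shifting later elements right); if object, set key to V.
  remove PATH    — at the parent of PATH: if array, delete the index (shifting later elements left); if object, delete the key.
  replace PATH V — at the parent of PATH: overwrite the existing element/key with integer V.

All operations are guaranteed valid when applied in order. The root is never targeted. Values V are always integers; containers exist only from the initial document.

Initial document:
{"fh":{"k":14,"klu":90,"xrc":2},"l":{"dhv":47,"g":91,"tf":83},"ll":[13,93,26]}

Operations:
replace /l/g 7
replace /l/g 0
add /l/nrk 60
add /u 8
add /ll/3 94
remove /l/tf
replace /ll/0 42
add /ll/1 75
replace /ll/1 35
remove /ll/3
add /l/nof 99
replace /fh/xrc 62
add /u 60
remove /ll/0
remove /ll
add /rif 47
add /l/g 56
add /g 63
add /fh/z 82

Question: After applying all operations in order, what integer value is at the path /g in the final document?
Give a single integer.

After op 1 (replace /l/g 7): {"fh":{"k":14,"klu":90,"xrc":2},"l":{"dhv":47,"g":7,"tf":83},"ll":[13,93,26]}
After op 2 (replace /l/g 0): {"fh":{"k":14,"klu":90,"xrc":2},"l":{"dhv":47,"g":0,"tf":83},"ll":[13,93,26]}
After op 3 (add /l/nrk 60): {"fh":{"k":14,"klu":90,"xrc":2},"l":{"dhv":47,"g":0,"nrk":60,"tf":83},"ll":[13,93,26]}
After op 4 (add /u 8): {"fh":{"k":14,"klu":90,"xrc":2},"l":{"dhv":47,"g":0,"nrk":60,"tf":83},"ll":[13,93,26],"u":8}
After op 5 (add /ll/3 94): {"fh":{"k":14,"klu":90,"xrc":2},"l":{"dhv":47,"g":0,"nrk":60,"tf":83},"ll":[13,93,26,94],"u":8}
After op 6 (remove /l/tf): {"fh":{"k":14,"klu":90,"xrc":2},"l":{"dhv":47,"g":0,"nrk":60},"ll":[13,93,26,94],"u":8}
After op 7 (replace /ll/0 42): {"fh":{"k":14,"klu":90,"xrc":2},"l":{"dhv":47,"g":0,"nrk":60},"ll":[42,93,26,94],"u":8}
After op 8 (add /ll/1 75): {"fh":{"k":14,"klu":90,"xrc":2},"l":{"dhv":47,"g":0,"nrk":60},"ll":[42,75,93,26,94],"u":8}
After op 9 (replace /ll/1 35): {"fh":{"k":14,"klu":90,"xrc":2},"l":{"dhv":47,"g":0,"nrk":60},"ll":[42,35,93,26,94],"u":8}
After op 10 (remove /ll/3): {"fh":{"k":14,"klu":90,"xrc":2},"l":{"dhv":47,"g":0,"nrk":60},"ll":[42,35,93,94],"u":8}
After op 11 (add /l/nof 99): {"fh":{"k":14,"klu":90,"xrc":2},"l":{"dhv":47,"g":0,"nof":99,"nrk":60},"ll":[42,35,93,94],"u":8}
After op 12 (replace /fh/xrc 62): {"fh":{"k":14,"klu":90,"xrc":62},"l":{"dhv":47,"g":0,"nof":99,"nrk":60},"ll":[42,35,93,94],"u":8}
After op 13 (add /u 60): {"fh":{"k":14,"klu":90,"xrc":62},"l":{"dhv":47,"g":0,"nof":99,"nrk":60},"ll":[42,35,93,94],"u":60}
After op 14 (remove /ll/0): {"fh":{"k":14,"klu":90,"xrc":62},"l":{"dhv":47,"g":0,"nof":99,"nrk":60},"ll":[35,93,94],"u":60}
After op 15 (remove /ll): {"fh":{"k":14,"klu":90,"xrc":62},"l":{"dhv":47,"g":0,"nof":99,"nrk":60},"u":60}
After op 16 (add /rif 47): {"fh":{"k":14,"klu":90,"xrc":62},"l":{"dhv":47,"g":0,"nof":99,"nrk":60},"rif":47,"u":60}
After op 17 (add /l/g 56): {"fh":{"k":14,"klu":90,"xrc":62},"l":{"dhv":47,"g":56,"nof":99,"nrk":60},"rif":47,"u":60}
After op 18 (add /g 63): {"fh":{"k":14,"klu":90,"xrc":62},"g":63,"l":{"dhv":47,"g":56,"nof":99,"nrk":60},"rif":47,"u":60}
After op 19 (add /fh/z 82): {"fh":{"k":14,"klu":90,"xrc":62,"z":82},"g":63,"l":{"dhv":47,"g":56,"nof":99,"nrk":60},"rif":47,"u":60}
Value at /g: 63

Answer: 63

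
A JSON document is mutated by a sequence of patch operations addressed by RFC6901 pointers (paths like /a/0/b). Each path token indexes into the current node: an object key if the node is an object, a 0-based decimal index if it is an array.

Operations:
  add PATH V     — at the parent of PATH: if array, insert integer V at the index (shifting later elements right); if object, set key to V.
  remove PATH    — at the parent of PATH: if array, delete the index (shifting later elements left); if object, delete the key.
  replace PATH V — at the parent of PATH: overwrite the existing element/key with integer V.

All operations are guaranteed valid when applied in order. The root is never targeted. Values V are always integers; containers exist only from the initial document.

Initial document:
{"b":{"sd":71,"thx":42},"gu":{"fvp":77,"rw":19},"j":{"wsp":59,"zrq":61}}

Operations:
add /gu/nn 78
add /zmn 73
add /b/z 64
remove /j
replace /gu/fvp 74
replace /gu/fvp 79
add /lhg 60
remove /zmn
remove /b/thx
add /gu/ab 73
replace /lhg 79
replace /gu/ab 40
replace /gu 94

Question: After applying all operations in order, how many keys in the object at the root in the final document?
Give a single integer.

Answer: 3

Derivation:
After op 1 (add /gu/nn 78): {"b":{"sd":71,"thx":42},"gu":{"fvp":77,"nn":78,"rw":19},"j":{"wsp":59,"zrq":61}}
After op 2 (add /zmn 73): {"b":{"sd":71,"thx":42},"gu":{"fvp":77,"nn":78,"rw":19},"j":{"wsp":59,"zrq":61},"zmn":73}
After op 3 (add /b/z 64): {"b":{"sd":71,"thx":42,"z":64},"gu":{"fvp":77,"nn":78,"rw":19},"j":{"wsp":59,"zrq":61},"zmn":73}
After op 4 (remove /j): {"b":{"sd":71,"thx":42,"z":64},"gu":{"fvp":77,"nn":78,"rw":19},"zmn":73}
After op 5 (replace /gu/fvp 74): {"b":{"sd":71,"thx":42,"z":64},"gu":{"fvp":74,"nn":78,"rw":19},"zmn":73}
After op 6 (replace /gu/fvp 79): {"b":{"sd":71,"thx":42,"z":64},"gu":{"fvp":79,"nn":78,"rw":19},"zmn":73}
After op 7 (add /lhg 60): {"b":{"sd":71,"thx":42,"z":64},"gu":{"fvp":79,"nn":78,"rw":19},"lhg":60,"zmn":73}
After op 8 (remove /zmn): {"b":{"sd":71,"thx":42,"z":64},"gu":{"fvp":79,"nn":78,"rw":19},"lhg":60}
After op 9 (remove /b/thx): {"b":{"sd":71,"z":64},"gu":{"fvp":79,"nn":78,"rw":19},"lhg":60}
After op 10 (add /gu/ab 73): {"b":{"sd":71,"z":64},"gu":{"ab":73,"fvp":79,"nn":78,"rw":19},"lhg":60}
After op 11 (replace /lhg 79): {"b":{"sd":71,"z":64},"gu":{"ab":73,"fvp":79,"nn":78,"rw":19},"lhg":79}
After op 12 (replace /gu/ab 40): {"b":{"sd":71,"z":64},"gu":{"ab":40,"fvp":79,"nn":78,"rw":19},"lhg":79}
After op 13 (replace /gu 94): {"b":{"sd":71,"z":64},"gu":94,"lhg":79}
Size at the root: 3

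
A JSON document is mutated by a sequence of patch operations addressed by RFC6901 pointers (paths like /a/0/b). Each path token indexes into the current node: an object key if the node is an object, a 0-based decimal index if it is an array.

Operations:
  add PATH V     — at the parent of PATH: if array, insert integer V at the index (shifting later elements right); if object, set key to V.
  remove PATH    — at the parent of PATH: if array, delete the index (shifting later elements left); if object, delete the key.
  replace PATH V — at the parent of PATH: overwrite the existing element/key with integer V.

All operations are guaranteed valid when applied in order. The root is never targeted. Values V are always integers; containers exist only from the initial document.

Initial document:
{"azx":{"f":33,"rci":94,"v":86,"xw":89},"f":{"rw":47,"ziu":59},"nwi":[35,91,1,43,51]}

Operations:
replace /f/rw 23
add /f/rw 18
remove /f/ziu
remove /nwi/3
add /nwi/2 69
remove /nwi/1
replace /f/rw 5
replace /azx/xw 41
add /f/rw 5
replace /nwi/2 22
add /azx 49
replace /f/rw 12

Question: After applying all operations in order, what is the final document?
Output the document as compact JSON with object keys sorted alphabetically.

After op 1 (replace /f/rw 23): {"azx":{"f":33,"rci":94,"v":86,"xw":89},"f":{"rw":23,"ziu":59},"nwi":[35,91,1,43,51]}
After op 2 (add /f/rw 18): {"azx":{"f":33,"rci":94,"v":86,"xw":89},"f":{"rw":18,"ziu":59},"nwi":[35,91,1,43,51]}
After op 3 (remove /f/ziu): {"azx":{"f":33,"rci":94,"v":86,"xw":89},"f":{"rw":18},"nwi":[35,91,1,43,51]}
After op 4 (remove /nwi/3): {"azx":{"f":33,"rci":94,"v":86,"xw":89},"f":{"rw":18},"nwi":[35,91,1,51]}
After op 5 (add /nwi/2 69): {"azx":{"f":33,"rci":94,"v":86,"xw":89},"f":{"rw":18},"nwi":[35,91,69,1,51]}
After op 6 (remove /nwi/1): {"azx":{"f":33,"rci":94,"v":86,"xw":89},"f":{"rw":18},"nwi":[35,69,1,51]}
After op 7 (replace /f/rw 5): {"azx":{"f":33,"rci":94,"v":86,"xw":89},"f":{"rw":5},"nwi":[35,69,1,51]}
After op 8 (replace /azx/xw 41): {"azx":{"f":33,"rci":94,"v":86,"xw":41},"f":{"rw":5},"nwi":[35,69,1,51]}
After op 9 (add /f/rw 5): {"azx":{"f":33,"rci":94,"v":86,"xw":41},"f":{"rw":5},"nwi":[35,69,1,51]}
After op 10 (replace /nwi/2 22): {"azx":{"f":33,"rci":94,"v":86,"xw":41},"f":{"rw":5},"nwi":[35,69,22,51]}
After op 11 (add /azx 49): {"azx":49,"f":{"rw":5},"nwi":[35,69,22,51]}
After op 12 (replace /f/rw 12): {"azx":49,"f":{"rw":12},"nwi":[35,69,22,51]}

Answer: {"azx":49,"f":{"rw":12},"nwi":[35,69,22,51]}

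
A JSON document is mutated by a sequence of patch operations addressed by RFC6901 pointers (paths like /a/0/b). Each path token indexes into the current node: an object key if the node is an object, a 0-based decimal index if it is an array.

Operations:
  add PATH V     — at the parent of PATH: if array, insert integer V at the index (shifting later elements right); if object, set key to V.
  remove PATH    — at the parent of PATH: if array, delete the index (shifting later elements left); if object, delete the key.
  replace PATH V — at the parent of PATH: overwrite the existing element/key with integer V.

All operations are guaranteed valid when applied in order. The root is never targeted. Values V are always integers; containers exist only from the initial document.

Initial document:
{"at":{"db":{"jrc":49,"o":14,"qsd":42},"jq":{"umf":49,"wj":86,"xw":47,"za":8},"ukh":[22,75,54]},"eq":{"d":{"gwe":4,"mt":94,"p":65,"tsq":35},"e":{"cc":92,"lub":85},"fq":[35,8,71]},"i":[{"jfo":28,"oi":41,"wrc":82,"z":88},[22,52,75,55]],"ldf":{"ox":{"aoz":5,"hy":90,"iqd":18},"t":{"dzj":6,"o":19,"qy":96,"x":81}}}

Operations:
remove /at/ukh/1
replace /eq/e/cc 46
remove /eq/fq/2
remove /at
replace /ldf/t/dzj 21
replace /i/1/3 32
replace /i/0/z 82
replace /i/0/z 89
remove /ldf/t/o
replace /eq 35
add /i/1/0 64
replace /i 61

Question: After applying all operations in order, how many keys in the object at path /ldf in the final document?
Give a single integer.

After op 1 (remove /at/ukh/1): {"at":{"db":{"jrc":49,"o":14,"qsd":42},"jq":{"umf":49,"wj":86,"xw":47,"za":8},"ukh":[22,54]},"eq":{"d":{"gwe":4,"mt":94,"p":65,"tsq":35},"e":{"cc":92,"lub":85},"fq":[35,8,71]},"i":[{"jfo":28,"oi":41,"wrc":82,"z":88},[22,52,75,55]],"ldf":{"ox":{"aoz":5,"hy":90,"iqd":18},"t":{"dzj":6,"o":19,"qy":96,"x":81}}}
After op 2 (replace /eq/e/cc 46): {"at":{"db":{"jrc":49,"o":14,"qsd":42},"jq":{"umf":49,"wj":86,"xw":47,"za":8},"ukh":[22,54]},"eq":{"d":{"gwe":4,"mt":94,"p":65,"tsq":35},"e":{"cc":46,"lub":85},"fq":[35,8,71]},"i":[{"jfo":28,"oi":41,"wrc":82,"z":88},[22,52,75,55]],"ldf":{"ox":{"aoz":5,"hy":90,"iqd":18},"t":{"dzj":6,"o":19,"qy":96,"x":81}}}
After op 3 (remove /eq/fq/2): {"at":{"db":{"jrc":49,"o":14,"qsd":42},"jq":{"umf":49,"wj":86,"xw":47,"za":8},"ukh":[22,54]},"eq":{"d":{"gwe":4,"mt":94,"p":65,"tsq":35},"e":{"cc":46,"lub":85},"fq":[35,8]},"i":[{"jfo":28,"oi":41,"wrc":82,"z":88},[22,52,75,55]],"ldf":{"ox":{"aoz":5,"hy":90,"iqd":18},"t":{"dzj":6,"o":19,"qy":96,"x":81}}}
After op 4 (remove /at): {"eq":{"d":{"gwe":4,"mt":94,"p":65,"tsq":35},"e":{"cc":46,"lub":85},"fq":[35,8]},"i":[{"jfo":28,"oi":41,"wrc":82,"z":88},[22,52,75,55]],"ldf":{"ox":{"aoz":5,"hy":90,"iqd":18},"t":{"dzj":6,"o":19,"qy":96,"x":81}}}
After op 5 (replace /ldf/t/dzj 21): {"eq":{"d":{"gwe":4,"mt":94,"p":65,"tsq":35},"e":{"cc":46,"lub":85},"fq":[35,8]},"i":[{"jfo":28,"oi":41,"wrc":82,"z":88},[22,52,75,55]],"ldf":{"ox":{"aoz":5,"hy":90,"iqd":18},"t":{"dzj":21,"o":19,"qy":96,"x":81}}}
After op 6 (replace /i/1/3 32): {"eq":{"d":{"gwe":4,"mt":94,"p":65,"tsq":35},"e":{"cc":46,"lub":85},"fq":[35,8]},"i":[{"jfo":28,"oi":41,"wrc":82,"z":88},[22,52,75,32]],"ldf":{"ox":{"aoz":5,"hy":90,"iqd":18},"t":{"dzj":21,"o":19,"qy":96,"x":81}}}
After op 7 (replace /i/0/z 82): {"eq":{"d":{"gwe":4,"mt":94,"p":65,"tsq":35},"e":{"cc":46,"lub":85},"fq":[35,8]},"i":[{"jfo":28,"oi":41,"wrc":82,"z":82},[22,52,75,32]],"ldf":{"ox":{"aoz":5,"hy":90,"iqd":18},"t":{"dzj":21,"o":19,"qy":96,"x":81}}}
After op 8 (replace /i/0/z 89): {"eq":{"d":{"gwe":4,"mt":94,"p":65,"tsq":35},"e":{"cc":46,"lub":85},"fq":[35,8]},"i":[{"jfo":28,"oi":41,"wrc":82,"z":89},[22,52,75,32]],"ldf":{"ox":{"aoz":5,"hy":90,"iqd":18},"t":{"dzj":21,"o":19,"qy":96,"x":81}}}
After op 9 (remove /ldf/t/o): {"eq":{"d":{"gwe":4,"mt":94,"p":65,"tsq":35},"e":{"cc":46,"lub":85},"fq":[35,8]},"i":[{"jfo":28,"oi":41,"wrc":82,"z":89},[22,52,75,32]],"ldf":{"ox":{"aoz":5,"hy":90,"iqd":18},"t":{"dzj":21,"qy":96,"x":81}}}
After op 10 (replace /eq 35): {"eq":35,"i":[{"jfo":28,"oi":41,"wrc":82,"z":89},[22,52,75,32]],"ldf":{"ox":{"aoz":5,"hy":90,"iqd":18},"t":{"dzj":21,"qy":96,"x":81}}}
After op 11 (add /i/1/0 64): {"eq":35,"i":[{"jfo":28,"oi":41,"wrc":82,"z":89},[64,22,52,75,32]],"ldf":{"ox":{"aoz":5,"hy":90,"iqd":18},"t":{"dzj":21,"qy":96,"x":81}}}
After op 12 (replace /i 61): {"eq":35,"i":61,"ldf":{"ox":{"aoz":5,"hy":90,"iqd":18},"t":{"dzj":21,"qy":96,"x":81}}}
Size at path /ldf: 2

Answer: 2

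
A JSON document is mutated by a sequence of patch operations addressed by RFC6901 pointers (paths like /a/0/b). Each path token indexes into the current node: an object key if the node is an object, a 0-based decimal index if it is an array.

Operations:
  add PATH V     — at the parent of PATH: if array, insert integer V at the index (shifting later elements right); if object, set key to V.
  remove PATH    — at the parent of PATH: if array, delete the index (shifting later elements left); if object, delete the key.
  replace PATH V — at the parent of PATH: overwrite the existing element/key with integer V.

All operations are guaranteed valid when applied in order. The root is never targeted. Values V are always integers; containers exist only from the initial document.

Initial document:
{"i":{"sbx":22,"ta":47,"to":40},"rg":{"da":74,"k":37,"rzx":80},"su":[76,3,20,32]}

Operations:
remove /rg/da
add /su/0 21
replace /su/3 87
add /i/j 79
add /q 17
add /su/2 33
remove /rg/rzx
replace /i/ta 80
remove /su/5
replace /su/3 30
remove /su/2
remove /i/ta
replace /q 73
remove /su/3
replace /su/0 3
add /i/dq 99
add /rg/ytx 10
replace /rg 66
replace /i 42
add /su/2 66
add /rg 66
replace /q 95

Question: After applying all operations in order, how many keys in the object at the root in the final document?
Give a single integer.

After op 1 (remove /rg/da): {"i":{"sbx":22,"ta":47,"to":40},"rg":{"k":37,"rzx":80},"su":[76,3,20,32]}
After op 2 (add /su/0 21): {"i":{"sbx":22,"ta":47,"to":40},"rg":{"k":37,"rzx":80},"su":[21,76,3,20,32]}
After op 3 (replace /su/3 87): {"i":{"sbx":22,"ta":47,"to":40},"rg":{"k":37,"rzx":80},"su":[21,76,3,87,32]}
After op 4 (add /i/j 79): {"i":{"j":79,"sbx":22,"ta":47,"to":40},"rg":{"k":37,"rzx":80},"su":[21,76,3,87,32]}
After op 5 (add /q 17): {"i":{"j":79,"sbx":22,"ta":47,"to":40},"q":17,"rg":{"k":37,"rzx":80},"su":[21,76,3,87,32]}
After op 6 (add /su/2 33): {"i":{"j":79,"sbx":22,"ta":47,"to":40},"q":17,"rg":{"k":37,"rzx":80},"su":[21,76,33,3,87,32]}
After op 7 (remove /rg/rzx): {"i":{"j":79,"sbx":22,"ta":47,"to":40},"q":17,"rg":{"k":37},"su":[21,76,33,3,87,32]}
After op 8 (replace /i/ta 80): {"i":{"j":79,"sbx":22,"ta":80,"to":40},"q":17,"rg":{"k":37},"su":[21,76,33,3,87,32]}
After op 9 (remove /su/5): {"i":{"j":79,"sbx":22,"ta":80,"to":40},"q":17,"rg":{"k":37},"su":[21,76,33,3,87]}
After op 10 (replace /su/3 30): {"i":{"j":79,"sbx":22,"ta":80,"to":40},"q":17,"rg":{"k":37},"su":[21,76,33,30,87]}
After op 11 (remove /su/2): {"i":{"j":79,"sbx":22,"ta":80,"to":40},"q":17,"rg":{"k":37},"su":[21,76,30,87]}
After op 12 (remove /i/ta): {"i":{"j":79,"sbx":22,"to":40},"q":17,"rg":{"k":37},"su":[21,76,30,87]}
After op 13 (replace /q 73): {"i":{"j":79,"sbx":22,"to":40},"q":73,"rg":{"k":37},"su":[21,76,30,87]}
After op 14 (remove /su/3): {"i":{"j":79,"sbx":22,"to":40},"q":73,"rg":{"k":37},"su":[21,76,30]}
After op 15 (replace /su/0 3): {"i":{"j":79,"sbx":22,"to":40},"q":73,"rg":{"k":37},"su":[3,76,30]}
After op 16 (add /i/dq 99): {"i":{"dq":99,"j":79,"sbx":22,"to":40},"q":73,"rg":{"k":37},"su":[3,76,30]}
After op 17 (add /rg/ytx 10): {"i":{"dq":99,"j":79,"sbx":22,"to":40},"q":73,"rg":{"k":37,"ytx":10},"su":[3,76,30]}
After op 18 (replace /rg 66): {"i":{"dq":99,"j":79,"sbx":22,"to":40},"q":73,"rg":66,"su":[3,76,30]}
After op 19 (replace /i 42): {"i":42,"q":73,"rg":66,"su":[3,76,30]}
After op 20 (add /su/2 66): {"i":42,"q":73,"rg":66,"su":[3,76,66,30]}
After op 21 (add /rg 66): {"i":42,"q":73,"rg":66,"su":[3,76,66,30]}
After op 22 (replace /q 95): {"i":42,"q":95,"rg":66,"su":[3,76,66,30]}
Size at the root: 4

Answer: 4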